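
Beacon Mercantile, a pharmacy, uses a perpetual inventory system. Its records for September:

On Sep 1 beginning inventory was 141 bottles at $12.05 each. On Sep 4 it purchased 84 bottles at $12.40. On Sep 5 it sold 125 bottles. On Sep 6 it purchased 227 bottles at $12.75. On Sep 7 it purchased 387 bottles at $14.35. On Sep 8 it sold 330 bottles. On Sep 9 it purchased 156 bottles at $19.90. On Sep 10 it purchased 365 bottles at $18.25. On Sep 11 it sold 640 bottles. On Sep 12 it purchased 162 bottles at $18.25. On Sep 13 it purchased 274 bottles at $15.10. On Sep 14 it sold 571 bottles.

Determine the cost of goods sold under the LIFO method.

Sep 5, 125 sold [LIFO — newest first]: 84 @ $12.40 + 41 @ $12.05 = $1,535.65
Sep 8, 330 sold [LIFO — newest first]: 330 @ $14.35 = $4,735.50
Sep 11, 640 sold [LIFO — newest first]: 365 @ $18.25 + 156 @ $19.90 + 57 @ $14.35 + 62 @ $12.75 = $11,374.10
Sep 14, 571 sold [LIFO — newest first]: 274 @ $15.10 + 162 @ $18.25 + 135 @ $12.75 = $8,815.15
Total COGS = $1,535.65 + $4,735.50 + $11,374.10 + $8,815.15 = $26,460.40
Ending inventory: 100 @ $12.05 + 30 @ $12.75 = $1,587.50

COGS = $26,460.40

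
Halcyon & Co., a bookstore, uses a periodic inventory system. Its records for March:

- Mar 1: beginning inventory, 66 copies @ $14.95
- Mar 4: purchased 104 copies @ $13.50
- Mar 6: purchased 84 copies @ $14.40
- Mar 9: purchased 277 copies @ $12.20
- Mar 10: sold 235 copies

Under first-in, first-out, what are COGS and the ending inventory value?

COGS = $3,326.70; ending inventory = $3,653.00

Mar 10, 235 sold [FIFO — oldest first]: 66 @ $14.95 + 104 @ $13.50 + 65 @ $14.40 = $3,326.70
Ending inventory: 19 @ $14.40 + 277 @ $12.20 = $3,653.00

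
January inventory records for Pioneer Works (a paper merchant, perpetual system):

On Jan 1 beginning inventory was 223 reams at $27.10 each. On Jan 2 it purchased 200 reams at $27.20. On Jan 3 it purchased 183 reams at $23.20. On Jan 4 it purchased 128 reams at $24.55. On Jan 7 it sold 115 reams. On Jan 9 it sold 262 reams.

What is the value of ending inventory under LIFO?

Ending inventory = $9,688.10

Jan 7, 115 sold [LIFO — newest first]: 115 @ $24.55 = $2,823.25
Jan 9, 262 sold [LIFO — newest first]: 13 @ $24.55 + 183 @ $23.20 + 66 @ $27.20 = $6,359.95
Total COGS = $2,823.25 + $6,359.95 = $9,183.20
Ending inventory: 223 @ $27.10 + 134 @ $27.20 = $9,688.10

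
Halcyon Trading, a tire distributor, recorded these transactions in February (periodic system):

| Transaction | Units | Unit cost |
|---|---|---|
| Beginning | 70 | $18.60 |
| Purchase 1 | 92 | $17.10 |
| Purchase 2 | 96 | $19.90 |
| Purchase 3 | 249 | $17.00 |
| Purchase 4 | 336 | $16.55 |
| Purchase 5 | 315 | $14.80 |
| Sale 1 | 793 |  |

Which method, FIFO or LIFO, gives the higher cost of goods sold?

FIFO COGS: 70 @ $18.60 + 92 @ $17.10 + 96 @ $19.90 + 249 @ $17.00 + 286 @ $16.55 = $13,751.90
LIFO COGS: 315 @ $14.80 + 336 @ $16.55 + 142 @ $17.00 = $12,636.80

FIFO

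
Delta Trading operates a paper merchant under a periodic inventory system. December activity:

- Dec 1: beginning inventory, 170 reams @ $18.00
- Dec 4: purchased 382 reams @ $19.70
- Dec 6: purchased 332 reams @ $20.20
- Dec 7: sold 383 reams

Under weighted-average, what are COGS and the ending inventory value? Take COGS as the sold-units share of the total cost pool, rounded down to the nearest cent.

COGS = $7,491.80; ending inventory = $9,800.00

Dec 7, sell 383: 383/884 × $17,291.80 → $7,491.80
Ending inventory (cost pool remaining) = $9,800.00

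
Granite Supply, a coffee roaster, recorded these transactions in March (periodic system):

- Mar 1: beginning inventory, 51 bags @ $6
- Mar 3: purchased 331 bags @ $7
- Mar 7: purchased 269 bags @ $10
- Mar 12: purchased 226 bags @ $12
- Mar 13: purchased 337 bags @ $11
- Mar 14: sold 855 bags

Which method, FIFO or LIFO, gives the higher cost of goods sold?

LIFO

FIFO COGS: 51 @ $6 + 331 @ $7 + 269 @ $10 + 204 @ $12 = $7,761
LIFO COGS: 337 @ $11 + 226 @ $12 + 269 @ $10 + 23 @ $7 = $9,270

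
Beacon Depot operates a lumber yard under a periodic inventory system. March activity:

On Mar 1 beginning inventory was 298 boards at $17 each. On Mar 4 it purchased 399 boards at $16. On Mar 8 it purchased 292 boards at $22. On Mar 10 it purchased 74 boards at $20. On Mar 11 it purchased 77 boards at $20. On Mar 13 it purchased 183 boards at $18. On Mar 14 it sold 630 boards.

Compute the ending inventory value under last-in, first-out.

Ending inventory = $11,386

Mar 14, 630 sold [LIFO — newest first]: 183 @ $18 + 77 @ $20 + 74 @ $20 + 292 @ $22 + 4 @ $16 = $12,802
Ending inventory: 298 @ $17 + 395 @ $16 = $11,386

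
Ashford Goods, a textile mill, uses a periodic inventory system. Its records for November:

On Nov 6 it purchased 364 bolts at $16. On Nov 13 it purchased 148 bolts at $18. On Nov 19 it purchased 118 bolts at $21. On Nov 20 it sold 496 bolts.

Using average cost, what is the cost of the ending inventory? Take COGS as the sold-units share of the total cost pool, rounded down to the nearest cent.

Nov 20, sell 496: 496/630 × $10,966.00 → $8,633.54
Ending inventory (cost pool remaining) = $2,332.46
Check: goods available $10,966.00 = COGS $8,633.54 + ending $2,332.46

Ending inventory = $2,332.46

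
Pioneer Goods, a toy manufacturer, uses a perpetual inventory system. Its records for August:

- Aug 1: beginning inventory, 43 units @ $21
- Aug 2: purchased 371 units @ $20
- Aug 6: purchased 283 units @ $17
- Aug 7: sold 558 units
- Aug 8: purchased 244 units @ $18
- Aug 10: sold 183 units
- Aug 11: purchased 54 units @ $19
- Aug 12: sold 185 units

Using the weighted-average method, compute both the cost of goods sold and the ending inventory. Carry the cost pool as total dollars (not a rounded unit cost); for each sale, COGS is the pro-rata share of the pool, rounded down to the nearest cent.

COGS = $17,278.69; ending inventory = $1,273.31

After Aug 1: 43 on hand, pool $903.00 (≈ $21.0000 each)
After Aug 2: 414 on hand, pool $8,323.00 (≈ $20.1039 each)
After Aug 6: 697 on hand, pool $13,134.00 (≈ $18.8436 each)
Aug 7, sell 558: 558/697 × $13,134.00 → $10,514.73
After Aug 8: 383 on hand, pool $7,011.27 (≈ $18.3062 each)
Aug 10, sell 183: 183/383 × $7,011.27 → $3,350.03
After Aug 11: 254 on hand, pool $4,687.24 (≈ $18.4537 each)
Aug 12, sell 185: 185/254 × $4,687.24 → $3,413.93
Total COGS = $10,514.73 + $3,350.03 + $3,413.93 = $17,278.69
Ending inventory (cost pool remaining) = $1,273.31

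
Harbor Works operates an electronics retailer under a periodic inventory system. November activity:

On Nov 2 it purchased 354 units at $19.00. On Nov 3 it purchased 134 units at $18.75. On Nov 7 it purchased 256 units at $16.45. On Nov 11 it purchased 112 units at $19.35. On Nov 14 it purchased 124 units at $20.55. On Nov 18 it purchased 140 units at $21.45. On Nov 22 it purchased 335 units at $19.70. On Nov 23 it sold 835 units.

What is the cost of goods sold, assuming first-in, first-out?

COGS = $15,210.55

Nov 23, 835 sold [FIFO — oldest first]: 354 @ $19.00 + 134 @ $18.75 + 256 @ $16.45 + 91 @ $19.35 = $15,210.55
Ending inventory: 21 @ $19.35 + 124 @ $20.55 + 140 @ $21.45 + 335 @ $19.70 = $12,557.05
Check: goods available $27,767.60 = COGS $15,210.55 + ending $12,557.05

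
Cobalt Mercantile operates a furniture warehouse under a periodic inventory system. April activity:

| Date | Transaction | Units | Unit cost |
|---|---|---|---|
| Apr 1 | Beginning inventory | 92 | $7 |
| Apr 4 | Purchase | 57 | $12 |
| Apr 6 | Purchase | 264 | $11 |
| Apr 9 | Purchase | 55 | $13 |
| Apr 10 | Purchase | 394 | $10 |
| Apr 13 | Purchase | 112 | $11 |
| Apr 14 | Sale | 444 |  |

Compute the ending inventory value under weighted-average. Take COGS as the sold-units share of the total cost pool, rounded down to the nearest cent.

Ending inventory = $5,506.24

Apr 14, sell 444: 444/974 × $10,119.00 → $4,612.76
Ending inventory (cost pool remaining) = $5,506.24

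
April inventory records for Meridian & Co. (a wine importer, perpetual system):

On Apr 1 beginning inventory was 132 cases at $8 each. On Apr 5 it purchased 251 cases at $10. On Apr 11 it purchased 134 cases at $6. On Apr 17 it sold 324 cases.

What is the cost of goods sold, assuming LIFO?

Apr 17, 324 sold [LIFO — newest first]: 134 @ $6 + 190 @ $10 = $2,704
Ending inventory: 132 @ $8 + 61 @ $10 = $1,666

COGS = $2,704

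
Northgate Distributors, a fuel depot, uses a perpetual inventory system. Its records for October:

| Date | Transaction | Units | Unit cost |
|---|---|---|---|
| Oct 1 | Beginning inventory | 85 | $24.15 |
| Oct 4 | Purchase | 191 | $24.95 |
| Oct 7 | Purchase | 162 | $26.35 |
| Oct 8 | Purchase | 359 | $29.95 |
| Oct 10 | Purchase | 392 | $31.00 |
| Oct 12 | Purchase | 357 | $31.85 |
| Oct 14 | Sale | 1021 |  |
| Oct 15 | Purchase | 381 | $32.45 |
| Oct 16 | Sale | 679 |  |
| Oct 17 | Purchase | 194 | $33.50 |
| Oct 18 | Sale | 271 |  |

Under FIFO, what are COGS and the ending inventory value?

COGS = $59,198.85; ending inventory = $5,025.00

Oct 14, 1021 sold [FIFO — oldest first]: 85 @ $24.15 + 191 @ $24.95 + 162 @ $26.35 + 359 @ $29.95 + 224 @ $31.00 = $28,782.95
Oct 16, 679 sold [FIFO — oldest first]: 168 @ $31.00 + 357 @ $31.85 + 154 @ $32.45 = $21,575.75
Oct 18, 271 sold [FIFO — oldest first]: 227 @ $32.45 + 44 @ $33.50 = $8,840.15
Total COGS = $28,782.95 + $21,575.75 + $8,840.15 = $59,198.85
Ending inventory: 150 @ $33.50 = $5,025.00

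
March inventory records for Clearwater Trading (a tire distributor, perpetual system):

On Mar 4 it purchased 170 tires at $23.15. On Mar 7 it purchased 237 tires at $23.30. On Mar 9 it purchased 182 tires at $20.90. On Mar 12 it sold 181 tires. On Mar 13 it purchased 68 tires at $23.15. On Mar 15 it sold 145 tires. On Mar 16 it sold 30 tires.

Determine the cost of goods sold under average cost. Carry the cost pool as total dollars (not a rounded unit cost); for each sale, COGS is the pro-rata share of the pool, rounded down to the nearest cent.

After Mar 4: 170 on hand, pool $3,935.50 (≈ $23.1500 each)
After Mar 7: 407 on hand, pool $9,457.60 (≈ $23.2373 each)
After Mar 9: 589 on hand, pool $13,261.40 (≈ $22.5151 each)
Mar 12, sell 181: 181/589 × $13,261.40 → $4,075.23
After Mar 13: 476 on hand, pool $10,760.37 (≈ $22.6058 each)
Mar 15, sell 145: 145/476 × $10,760.37 → $3,277.84
Mar 16, sell 30: 30/331 × $7,482.53 → $678.17
Total COGS = $4,075.23 + $3,277.84 + $678.17 = $8,031.24
Ending inventory (cost pool remaining) = $6,804.36
Check: goods available $14,835.60 = COGS $8,031.24 + ending $6,804.36

COGS = $8,031.24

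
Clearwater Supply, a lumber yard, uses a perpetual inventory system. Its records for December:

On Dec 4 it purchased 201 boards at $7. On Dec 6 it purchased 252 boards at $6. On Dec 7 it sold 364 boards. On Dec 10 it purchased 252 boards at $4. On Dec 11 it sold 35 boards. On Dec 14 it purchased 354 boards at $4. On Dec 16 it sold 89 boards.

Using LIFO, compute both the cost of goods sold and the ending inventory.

Dec 7, 364 sold [LIFO — newest first]: 252 @ $6 + 112 @ $7 = $2,296
Dec 11, 35 sold [LIFO — newest first]: 35 @ $4 = $140
Dec 16, 89 sold [LIFO — newest first]: 89 @ $4 = $356
Total COGS = $2,296 + $140 + $356 = $2,792
Ending inventory: 89 @ $7 + 217 @ $4 + 265 @ $4 = $2,551
Check: goods available $5,343 = COGS $2,792 + ending $2,551

COGS = $2,792; ending inventory = $2,551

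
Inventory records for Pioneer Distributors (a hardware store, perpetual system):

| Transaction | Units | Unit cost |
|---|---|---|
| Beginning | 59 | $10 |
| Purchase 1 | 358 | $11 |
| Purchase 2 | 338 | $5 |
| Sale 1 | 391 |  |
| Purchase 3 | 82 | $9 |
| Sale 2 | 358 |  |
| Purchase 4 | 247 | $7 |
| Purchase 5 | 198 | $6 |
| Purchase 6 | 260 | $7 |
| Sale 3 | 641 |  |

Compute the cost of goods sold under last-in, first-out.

COGS = $10,336

Sale 1 (391) [LIFO — newest first]: 338 @ $5 + 53 @ $11 = $2,273
Sale 2 (358) [LIFO — newest first]: 82 @ $9 + 276 @ $11 = $3,774
Sale 3 (641) [LIFO — newest first]: 260 @ $7 + 198 @ $6 + 183 @ $7 = $4,289
Total COGS = $2,273 + $3,774 + $4,289 = $10,336
Ending inventory: 59 @ $10 + 29 @ $11 + 64 @ $7 = $1,357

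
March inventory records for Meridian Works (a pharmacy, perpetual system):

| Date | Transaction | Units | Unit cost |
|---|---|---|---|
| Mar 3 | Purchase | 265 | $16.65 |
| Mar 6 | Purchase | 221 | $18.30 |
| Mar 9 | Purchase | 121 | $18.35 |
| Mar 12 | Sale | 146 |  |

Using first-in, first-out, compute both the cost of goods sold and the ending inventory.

COGS = $2,430.90; ending inventory = $8,246.00

Mar 12, 146 sold [FIFO — oldest first]: 146 @ $16.65 = $2,430.90
Ending inventory: 119 @ $16.65 + 221 @ $18.30 + 121 @ $18.35 = $8,246.00
Check: goods available $10,676.90 = COGS $2,430.90 + ending $8,246.00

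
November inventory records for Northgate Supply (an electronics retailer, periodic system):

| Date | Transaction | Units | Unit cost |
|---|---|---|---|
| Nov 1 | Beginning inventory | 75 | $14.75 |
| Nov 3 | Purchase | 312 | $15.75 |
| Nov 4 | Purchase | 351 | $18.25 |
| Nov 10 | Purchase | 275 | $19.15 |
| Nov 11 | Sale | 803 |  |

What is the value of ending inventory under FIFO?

Ending inventory = $4,021.50

Nov 11, 803 sold [FIFO — oldest first]: 75 @ $14.75 + 312 @ $15.75 + 351 @ $18.25 + 65 @ $19.15 = $13,670.75
Ending inventory: 210 @ $19.15 = $4,021.50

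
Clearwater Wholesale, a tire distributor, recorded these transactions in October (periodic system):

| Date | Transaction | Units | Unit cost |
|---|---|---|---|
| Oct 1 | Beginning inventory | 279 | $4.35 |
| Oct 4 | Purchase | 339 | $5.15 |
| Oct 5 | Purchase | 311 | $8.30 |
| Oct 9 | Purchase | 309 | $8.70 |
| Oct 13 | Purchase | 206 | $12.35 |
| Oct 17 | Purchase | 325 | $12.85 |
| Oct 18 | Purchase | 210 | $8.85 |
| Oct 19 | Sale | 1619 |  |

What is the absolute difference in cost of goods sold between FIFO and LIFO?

FIFO COGS: 279 @ $4.35 + 339 @ $5.15 + 311 @ $8.30 + 309 @ $8.70 + 206 @ $12.35 + 175 @ $12.85 = $13,021.95
LIFO COGS: 210 @ $8.85 + 325 @ $12.85 + 206 @ $12.35 + 309 @ $8.70 + 311 @ $8.30 + 258 @ $5.15 = $15,177.15
Difference = |$13,021.95 − $15,177.15| = $2,155.20

$2,155.20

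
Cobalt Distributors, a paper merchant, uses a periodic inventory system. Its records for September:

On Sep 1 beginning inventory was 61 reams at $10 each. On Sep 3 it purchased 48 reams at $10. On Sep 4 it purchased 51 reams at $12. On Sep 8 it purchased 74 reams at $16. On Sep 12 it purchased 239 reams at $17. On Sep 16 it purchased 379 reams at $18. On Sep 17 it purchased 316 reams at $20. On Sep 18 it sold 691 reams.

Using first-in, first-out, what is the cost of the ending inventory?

Sep 18, 691 sold [FIFO — oldest first]: 61 @ $10 + 48 @ $10 + 51 @ $12 + 74 @ $16 + 239 @ $17 + 218 @ $18 = $10,873
Ending inventory: 161 @ $18 + 316 @ $20 = $9,218

Ending inventory = $9,218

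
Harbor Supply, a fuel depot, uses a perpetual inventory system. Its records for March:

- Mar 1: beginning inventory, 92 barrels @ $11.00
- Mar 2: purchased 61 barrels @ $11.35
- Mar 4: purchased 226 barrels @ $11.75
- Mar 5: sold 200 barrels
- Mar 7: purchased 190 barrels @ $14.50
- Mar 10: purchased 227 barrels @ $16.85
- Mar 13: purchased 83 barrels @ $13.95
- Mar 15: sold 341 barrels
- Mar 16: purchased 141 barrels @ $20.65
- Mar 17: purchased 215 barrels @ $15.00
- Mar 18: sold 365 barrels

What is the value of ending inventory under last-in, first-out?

Mar 5, 200 sold [LIFO — newest first]: 200 @ $11.75 = $2,350.00
Mar 15, 341 sold [LIFO — newest first]: 83 @ $13.95 + 227 @ $16.85 + 31 @ $14.50 = $5,432.30
Mar 18, 365 sold [LIFO — newest first]: 215 @ $15.00 + 141 @ $20.65 + 9 @ $14.50 = $6,267.15
Total COGS = $2,350.00 + $5,432.30 + $6,267.15 = $14,049.45
Ending inventory: 92 @ $11.00 + 61 @ $11.35 + 26 @ $11.75 + 150 @ $14.50 = $4,184.85

Ending inventory = $4,184.85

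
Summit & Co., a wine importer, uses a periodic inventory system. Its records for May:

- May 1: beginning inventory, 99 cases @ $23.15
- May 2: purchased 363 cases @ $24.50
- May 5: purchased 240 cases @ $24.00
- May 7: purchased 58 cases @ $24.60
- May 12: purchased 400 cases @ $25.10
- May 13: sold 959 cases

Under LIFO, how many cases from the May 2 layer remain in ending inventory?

May 13, 959 sold [LIFO — newest first]: 400 @ $25.10 + 58 @ $24.60 + 240 @ $24.00 + 261 @ $24.50 = $23,621.30
Ending inventory: 99 @ $23.15 + 102 @ $24.50 = $4,790.85

102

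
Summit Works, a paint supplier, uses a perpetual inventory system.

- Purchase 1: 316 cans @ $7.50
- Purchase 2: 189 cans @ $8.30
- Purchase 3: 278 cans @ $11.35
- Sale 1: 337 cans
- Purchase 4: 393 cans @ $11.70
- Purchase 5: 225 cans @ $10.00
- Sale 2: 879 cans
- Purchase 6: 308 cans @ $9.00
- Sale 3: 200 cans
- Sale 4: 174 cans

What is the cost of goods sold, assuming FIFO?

Sale 1 (337) [FIFO — oldest first]: 316 @ $7.50 + 21 @ $8.30 = $2,544.30
Sale 2 (879) [FIFO — oldest first]: 168 @ $8.30 + 278 @ $11.35 + 393 @ $11.70 + 40 @ $10.00 = $9,547.80
Sale 3 (200) [FIFO — oldest first]: 185 @ $10.00 + 15 @ $9.00 = $1,985.00
Sale 4 (174) [FIFO — oldest first]: 174 @ $9.00 = $1,566.00
Total COGS = $2,544.30 + $9,547.80 + $1,985.00 + $1,566.00 = $15,643.10
Ending inventory: 119 @ $9.00 = $1,071.00

COGS = $15,643.10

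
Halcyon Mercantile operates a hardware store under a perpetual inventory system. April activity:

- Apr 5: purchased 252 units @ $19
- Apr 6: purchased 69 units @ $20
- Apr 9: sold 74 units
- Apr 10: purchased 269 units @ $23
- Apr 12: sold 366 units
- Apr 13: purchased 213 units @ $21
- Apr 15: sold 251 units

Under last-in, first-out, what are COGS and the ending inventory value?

COGS = $14,700; ending inventory = $2,128

Apr 9, 74 sold [LIFO — newest first]: 69 @ $20 + 5 @ $19 = $1,475
Apr 12, 366 sold [LIFO — newest first]: 269 @ $23 + 97 @ $19 = $8,030
Apr 15, 251 sold [LIFO — newest first]: 213 @ $21 + 38 @ $19 = $5,195
Total COGS = $1,475 + $8,030 + $5,195 = $14,700
Ending inventory: 112 @ $19 = $2,128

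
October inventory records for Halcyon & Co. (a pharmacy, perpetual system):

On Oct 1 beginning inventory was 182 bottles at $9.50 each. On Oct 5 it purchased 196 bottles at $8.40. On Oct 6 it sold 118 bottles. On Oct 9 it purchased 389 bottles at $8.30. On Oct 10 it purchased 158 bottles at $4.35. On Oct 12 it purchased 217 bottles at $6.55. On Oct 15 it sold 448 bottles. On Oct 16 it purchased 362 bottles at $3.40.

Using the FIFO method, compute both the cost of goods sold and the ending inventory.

COGS = $4,935.80; ending inventory = $5,007.75

Oct 6, 118 sold [FIFO — oldest first]: 118 @ $9.50 = $1,121.00
Oct 15, 448 sold [FIFO — oldest first]: 64 @ $9.50 + 196 @ $8.40 + 188 @ $8.30 = $3,814.80
Total COGS = $1,121.00 + $3,814.80 = $4,935.80
Ending inventory: 201 @ $8.30 + 158 @ $4.35 + 217 @ $6.55 + 362 @ $3.40 = $5,007.75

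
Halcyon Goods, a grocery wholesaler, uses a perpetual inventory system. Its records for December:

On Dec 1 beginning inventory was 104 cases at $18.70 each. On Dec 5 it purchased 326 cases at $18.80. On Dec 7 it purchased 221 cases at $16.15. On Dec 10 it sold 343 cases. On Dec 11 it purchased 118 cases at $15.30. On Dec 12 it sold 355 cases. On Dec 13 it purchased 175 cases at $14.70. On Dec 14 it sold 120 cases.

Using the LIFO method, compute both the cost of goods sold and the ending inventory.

Dec 10, 343 sold [LIFO — newest first]: 221 @ $16.15 + 122 @ $18.80 = $5,862.75
Dec 12, 355 sold [LIFO — newest first]: 118 @ $15.30 + 204 @ $18.80 + 33 @ $18.70 = $6,257.70
Dec 14, 120 sold [LIFO — newest first]: 120 @ $14.70 = $1,764.00
Total COGS = $5,862.75 + $6,257.70 + $1,764.00 = $13,884.45
Ending inventory: 71 @ $18.70 + 55 @ $14.70 = $2,136.20
Check: goods available $16,020.65 = COGS $13,884.45 + ending $2,136.20

COGS = $13,884.45; ending inventory = $2,136.20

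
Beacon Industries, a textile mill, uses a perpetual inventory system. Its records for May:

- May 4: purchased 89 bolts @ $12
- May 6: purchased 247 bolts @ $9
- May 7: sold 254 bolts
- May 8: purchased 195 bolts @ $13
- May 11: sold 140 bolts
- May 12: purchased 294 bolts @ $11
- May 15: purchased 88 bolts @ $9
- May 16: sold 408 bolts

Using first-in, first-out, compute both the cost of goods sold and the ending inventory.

COGS = $8,807; ending inventory = $1,045

May 7, 254 sold [FIFO — oldest first]: 89 @ $12 + 165 @ $9 = $2,553
May 11, 140 sold [FIFO — oldest first]: 82 @ $9 + 58 @ $13 = $1,492
May 16, 408 sold [FIFO — oldest first]: 137 @ $13 + 271 @ $11 = $4,762
Total COGS = $2,553 + $1,492 + $4,762 = $8,807
Ending inventory: 23 @ $11 + 88 @ $9 = $1,045
Check: goods available $9,852 = COGS $8,807 + ending $1,045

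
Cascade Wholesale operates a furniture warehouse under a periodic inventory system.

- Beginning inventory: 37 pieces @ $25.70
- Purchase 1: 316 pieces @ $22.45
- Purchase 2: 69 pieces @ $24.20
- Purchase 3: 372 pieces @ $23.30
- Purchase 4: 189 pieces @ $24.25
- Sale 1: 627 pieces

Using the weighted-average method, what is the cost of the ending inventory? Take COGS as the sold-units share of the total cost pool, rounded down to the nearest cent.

Ending inventory = $8,317.20

Sale 1, sell 627: 627/983 × $22,965.75 → $14,648.55
Ending inventory (cost pool remaining) = $8,317.20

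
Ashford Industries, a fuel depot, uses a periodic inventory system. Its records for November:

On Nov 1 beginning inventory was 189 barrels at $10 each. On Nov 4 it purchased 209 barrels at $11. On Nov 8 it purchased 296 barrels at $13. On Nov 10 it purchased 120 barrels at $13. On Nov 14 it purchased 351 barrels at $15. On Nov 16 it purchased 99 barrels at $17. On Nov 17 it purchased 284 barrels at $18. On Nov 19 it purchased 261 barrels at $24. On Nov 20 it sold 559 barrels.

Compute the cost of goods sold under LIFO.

Nov 20, 559 sold [LIFO — newest first]: 261 @ $24 + 284 @ $18 + 14 @ $17 = $11,614
Ending inventory: 189 @ $10 + 209 @ $11 + 296 @ $13 + 120 @ $13 + 351 @ $15 + 85 @ $17 = $16,307

COGS = $11,614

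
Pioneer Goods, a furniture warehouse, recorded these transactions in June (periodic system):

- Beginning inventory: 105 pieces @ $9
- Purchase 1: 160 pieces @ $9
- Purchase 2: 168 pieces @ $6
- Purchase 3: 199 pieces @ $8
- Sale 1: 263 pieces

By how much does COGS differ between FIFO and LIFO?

FIFO COGS: 105 @ $9 + 158 @ $9 = $2,367
LIFO COGS: 199 @ $8 + 64 @ $6 = $1,976
Difference = |$2,367 − $1,976| = $391

$391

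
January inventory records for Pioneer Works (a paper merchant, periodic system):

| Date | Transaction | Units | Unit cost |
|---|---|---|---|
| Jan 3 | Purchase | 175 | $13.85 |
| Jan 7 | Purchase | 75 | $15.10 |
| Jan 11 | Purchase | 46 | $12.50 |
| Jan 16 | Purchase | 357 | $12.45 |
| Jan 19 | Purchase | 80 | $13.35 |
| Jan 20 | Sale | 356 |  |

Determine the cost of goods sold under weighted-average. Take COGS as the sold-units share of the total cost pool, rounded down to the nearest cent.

Jan 20, sell 356: 356/733 × $9,643.90 → $4,683.80
Ending inventory (cost pool remaining) = $4,960.10

COGS = $4,683.80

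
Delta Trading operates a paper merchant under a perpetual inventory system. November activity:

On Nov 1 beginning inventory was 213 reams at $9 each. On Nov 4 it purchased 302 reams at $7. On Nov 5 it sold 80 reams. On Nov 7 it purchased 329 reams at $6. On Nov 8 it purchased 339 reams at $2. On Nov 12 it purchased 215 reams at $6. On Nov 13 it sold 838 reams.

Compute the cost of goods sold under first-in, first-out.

Nov 5, 80 sold [FIFO — oldest first]: 80 @ $9 = $720
Nov 13, 838 sold [FIFO — oldest first]: 133 @ $9 + 302 @ $7 + 329 @ $6 + 74 @ $2 = $5,433
Total COGS = $720 + $5,433 = $6,153
Ending inventory: 265 @ $2 + 215 @ $6 = $1,820

COGS = $6,153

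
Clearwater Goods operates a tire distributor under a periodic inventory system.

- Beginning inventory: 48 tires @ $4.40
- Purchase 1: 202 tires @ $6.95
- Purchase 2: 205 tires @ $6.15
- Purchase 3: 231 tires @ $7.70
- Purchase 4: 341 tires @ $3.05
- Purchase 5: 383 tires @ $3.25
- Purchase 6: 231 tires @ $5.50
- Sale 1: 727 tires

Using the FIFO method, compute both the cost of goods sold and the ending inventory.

COGS = $4,779.60; ending inventory = $3,430.25

Sale 1 (727) [FIFO — oldest first]: 48 @ $4.40 + 202 @ $6.95 + 205 @ $6.15 + 231 @ $7.70 + 41 @ $3.05 = $4,779.60
Ending inventory: 300 @ $3.05 + 383 @ $3.25 + 231 @ $5.50 = $3,430.25
Check: goods available $8,209.85 = COGS $4,779.60 + ending $3,430.25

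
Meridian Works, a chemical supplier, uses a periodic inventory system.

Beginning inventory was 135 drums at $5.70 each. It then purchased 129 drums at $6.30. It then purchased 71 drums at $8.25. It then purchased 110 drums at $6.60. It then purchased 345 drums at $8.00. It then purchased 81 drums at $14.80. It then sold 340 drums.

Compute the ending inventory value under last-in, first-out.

Sale 1 (340) [LIFO — newest first]: 81 @ $14.80 + 259 @ $8.00 = $3,270.80
Ending inventory: 135 @ $5.70 + 129 @ $6.30 + 71 @ $8.25 + 110 @ $6.60 + 86 @ $8.00 = $3,581.95
Check: goods available $6,852.75 = COGS $3,270.80 + ending $3,581.95

Ending inventory = $3,581.95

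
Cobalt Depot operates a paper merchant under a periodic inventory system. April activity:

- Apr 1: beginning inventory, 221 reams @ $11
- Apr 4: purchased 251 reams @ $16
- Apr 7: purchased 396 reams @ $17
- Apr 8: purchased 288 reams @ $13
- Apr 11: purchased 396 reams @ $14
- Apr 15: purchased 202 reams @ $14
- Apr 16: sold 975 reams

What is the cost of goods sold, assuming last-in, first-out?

COGS = $13,629

Apr 16, 975 sold [LIFO — newest first]: 202 @ $14 + 396 @ $14 + 288 @ $13 + 89 @ $17 = $13,629
Ending inventory: 221 @ $11 + 251 @ $16 + 307 @ $17 = $11,666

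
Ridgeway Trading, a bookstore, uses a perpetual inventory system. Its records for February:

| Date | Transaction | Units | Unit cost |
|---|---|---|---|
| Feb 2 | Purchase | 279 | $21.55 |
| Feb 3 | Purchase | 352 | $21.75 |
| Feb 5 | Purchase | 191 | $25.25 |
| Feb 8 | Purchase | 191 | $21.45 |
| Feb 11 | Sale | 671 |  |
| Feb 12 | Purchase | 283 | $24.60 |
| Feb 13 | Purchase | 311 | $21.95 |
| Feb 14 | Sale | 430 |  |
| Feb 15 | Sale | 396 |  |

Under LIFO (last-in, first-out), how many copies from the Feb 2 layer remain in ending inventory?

110

Feb 11, 671 sold [LIFO — newest first]: 191 @ $21.45 + 191 @ $25.25 + 289 @ $21.75 = $15,205.45
Feb 14, 430 sold [LIFO — newest first]: 311 @ $21.95 + 119 @ $24.60 = $9,753.85
Feb 15, 396 sold [LIFO — newest first]: 164 @ $24.60 + 63 @ $21.75 + 169 @ $21.55 = $9,046.60
Total COGS = $15,205.45 + $9,753.85 + $9,046.60 = $34,005.90
Ending inventory: 110 @ $21.55 = $2,370.50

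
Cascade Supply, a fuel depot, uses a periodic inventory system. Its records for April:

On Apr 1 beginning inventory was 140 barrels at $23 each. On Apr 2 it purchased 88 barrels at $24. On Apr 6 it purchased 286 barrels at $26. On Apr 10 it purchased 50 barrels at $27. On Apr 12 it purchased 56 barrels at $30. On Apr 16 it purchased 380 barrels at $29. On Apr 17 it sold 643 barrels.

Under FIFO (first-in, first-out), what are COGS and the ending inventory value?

COGS = $16,465; ending inventory = $10,353

Apr 17, 643 sold [FIFO — oldest first]: 140 @ $23 + 88 @ $24 + 286 @ $26 + 50 @ $27 + 56 @ $30 + 23 @ $29 = $16,465
Ending inventory: 357 @ $29 = $10,353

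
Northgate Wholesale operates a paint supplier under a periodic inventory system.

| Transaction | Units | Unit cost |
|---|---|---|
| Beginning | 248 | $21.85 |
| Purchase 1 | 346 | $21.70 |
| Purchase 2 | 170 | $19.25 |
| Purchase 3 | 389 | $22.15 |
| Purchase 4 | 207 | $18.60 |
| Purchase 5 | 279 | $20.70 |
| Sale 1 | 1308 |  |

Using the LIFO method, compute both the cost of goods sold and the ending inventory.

Sale 1 (1308) [LIFO — newest first]: 279 @ $20.70 + 207 @ $18.60 + 389 @ $22.15 + 170 @ $19.25 + 263 @ $21.70 = $27,221.45
Ending inventory: 248 @ $21.85 + 83 @ $21.70 = $7,219.90
Check: goods available $34,441.35 = COGS $27,221.45 + ending $7,219.90

COGS = $27,221.45; ending inventory = $7,219.90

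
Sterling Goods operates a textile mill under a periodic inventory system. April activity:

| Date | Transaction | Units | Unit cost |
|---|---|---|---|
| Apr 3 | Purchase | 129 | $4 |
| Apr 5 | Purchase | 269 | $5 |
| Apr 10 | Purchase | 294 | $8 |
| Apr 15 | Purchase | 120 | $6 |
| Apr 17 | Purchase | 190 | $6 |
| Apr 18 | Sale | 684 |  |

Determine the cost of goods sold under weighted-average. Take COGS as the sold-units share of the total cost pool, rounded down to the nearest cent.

Apr 18, sell 684: 684/1002 × $6,073.00 → $4,145.64
Ending inventory (cost pool remaining) = $1,927.36
Check: goods available $6,073.00 = COGS $4,145.64 + ending $1,927.36

COGS = $4,145.64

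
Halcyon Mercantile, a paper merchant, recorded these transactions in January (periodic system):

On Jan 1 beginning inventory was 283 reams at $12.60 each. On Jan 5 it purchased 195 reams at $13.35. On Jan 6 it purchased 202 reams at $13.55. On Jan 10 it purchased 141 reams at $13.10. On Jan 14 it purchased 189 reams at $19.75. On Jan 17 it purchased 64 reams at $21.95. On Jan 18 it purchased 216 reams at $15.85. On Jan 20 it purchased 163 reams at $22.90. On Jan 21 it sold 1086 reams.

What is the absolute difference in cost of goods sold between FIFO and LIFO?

FIFO COGS: 283 @ $12.60 + 195 @ $13.35 + 202 @ $13.55 + 141 @ $13.10 + 189 @ $19.75 + 64 @ $21.95 + 12 @ $15.85 = $16,081.00
LIFO COGS: 163 @ $22.90 + 216 @ $15.85 + 64 @ $21.95 + 189 @ $19.75 + 141 @ $13.10 + 202 @ $13.55 + 111 @ $13.35 = $18,359.90
Difference = |$16,081.00 − $18,359.90| = $2,278.90

$2,278.90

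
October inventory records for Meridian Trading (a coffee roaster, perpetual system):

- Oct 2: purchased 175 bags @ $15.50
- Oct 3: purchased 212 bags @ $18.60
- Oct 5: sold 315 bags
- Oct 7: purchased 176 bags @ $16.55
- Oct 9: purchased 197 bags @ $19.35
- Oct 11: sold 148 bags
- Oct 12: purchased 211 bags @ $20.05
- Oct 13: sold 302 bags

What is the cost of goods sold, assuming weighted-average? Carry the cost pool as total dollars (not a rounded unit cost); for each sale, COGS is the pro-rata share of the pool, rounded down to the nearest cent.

COGS = $13,740.30

After Oct 2: 175 on hand, pool $2,712.50 (≈ $15.5000 each)
After Oct 3: 387 on hand, pool $6,655.70 (≈ $17.1982 each)
Oct 5, sell 315: 315/387 × $6,655.70 → $5,417.43
After Oct 7: 248 on hand, pool $4,151.07 (≈ $16.7382 each)
After Oct 9: 445 on hand, pool $7,963.02 (≈ $17.8944 each)
Oct 11, sell 148: 148/445 × $7,963.02 → $2,648.37
After Oct 12: 508 on hand, pool $9,545.20 (≈ $18.7898 each)
Oct 13, sell 302: 302/508 × $9,545.20 → $5,674.50
Total COGS = $5,417.43 + $2,648.37 + $5,674.50 = $13,740.30
Ending inventory (cost pool remaining) = $3,870.70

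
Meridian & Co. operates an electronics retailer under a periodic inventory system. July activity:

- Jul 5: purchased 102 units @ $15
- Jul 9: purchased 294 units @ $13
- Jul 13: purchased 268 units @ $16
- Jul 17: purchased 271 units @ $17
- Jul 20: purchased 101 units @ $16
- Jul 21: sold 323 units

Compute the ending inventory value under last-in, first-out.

Jul 21, 323 sold [LIFO — newest first]: 101 @ $16 + 222 @ $17 = $5,390
Ending inventory: 102 @ $15 + 294 @ $13 + 268 @ $16 + 49 @ $17 = $10,473

Ending inventory = $10,473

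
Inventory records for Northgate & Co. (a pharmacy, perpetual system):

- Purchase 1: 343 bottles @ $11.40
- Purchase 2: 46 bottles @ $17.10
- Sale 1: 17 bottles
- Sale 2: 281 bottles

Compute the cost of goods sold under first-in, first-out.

Sale 1 (17) [FIFO — oldest first]: 17 @ $11.40 = $193.80
Sale 2 (281) [FIFO — oldest first]: 281 @ $11.40 = $3,203.40
Total COGS = $193.80 + $3,203.40 = $3,397.20
Ending inventory: 45 @ $11.40 + 46 @ $17.10 = $1,299.60
Check: goods available $4,696.80 = COGS $3,397.20 + ending $1,299.60

COGS = $3,397.20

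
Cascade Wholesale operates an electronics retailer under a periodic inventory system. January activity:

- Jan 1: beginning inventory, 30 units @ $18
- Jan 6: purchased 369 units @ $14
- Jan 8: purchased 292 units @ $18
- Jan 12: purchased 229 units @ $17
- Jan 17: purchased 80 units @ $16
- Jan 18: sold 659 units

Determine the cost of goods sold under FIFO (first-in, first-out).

COGS = $10,386

Jan 18, 659 sold [FIFO — oldest first]: 30 @ $18 + 369 @ $14 + 260 @ $18 = $10,386
Ending inventory: 32 @ $18 + 229 @ $17 + 80 @ $16 = $5,749
Check: goods available $16,135 = COGS $10,386 + ending $5,749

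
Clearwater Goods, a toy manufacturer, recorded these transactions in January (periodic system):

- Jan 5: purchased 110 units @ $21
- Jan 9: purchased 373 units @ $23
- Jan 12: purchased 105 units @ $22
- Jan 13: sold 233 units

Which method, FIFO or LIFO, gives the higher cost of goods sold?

LIFO

FIFO COGS: 110 @ $21 + 123 @ $23 = $5,139
LIFO COGS: 105 @ $22 + 128 @ $23 = $5,254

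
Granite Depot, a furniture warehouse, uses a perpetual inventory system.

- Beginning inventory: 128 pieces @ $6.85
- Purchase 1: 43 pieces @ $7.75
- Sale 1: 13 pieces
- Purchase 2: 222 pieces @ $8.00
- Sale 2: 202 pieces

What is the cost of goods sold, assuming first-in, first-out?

COGS = $1,562.05

Sale 1 (13) [FIFO — oldest first]: 13 @ $6.85 = $89.05
Sale 2 (202) [FIFO — oldest first]: 115 @ $6.85 + 43 @ $7.75 + 44 @ $8.00 = $1,473.00
Total COGS = $89.05 + $1,473.00 = $1,562.05
Ending inventory: 178 @ $8.00 = $1,424.00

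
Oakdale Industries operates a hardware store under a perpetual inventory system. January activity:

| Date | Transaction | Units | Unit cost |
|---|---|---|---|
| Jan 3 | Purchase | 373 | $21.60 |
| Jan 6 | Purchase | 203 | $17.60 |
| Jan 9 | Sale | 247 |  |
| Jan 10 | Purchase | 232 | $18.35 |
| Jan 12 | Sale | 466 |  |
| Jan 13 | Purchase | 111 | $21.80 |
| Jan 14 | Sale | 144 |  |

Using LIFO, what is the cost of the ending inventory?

Jan 9, 247 sold [LIFO — newest first]: 203 @ $17.60 + 44 @ $21.60 = $4,523.20
Jan 12, 466 sold [LIFO — newest first]: 232 @ $18.35 + 234 @ $21.60 = $9,311.60
Jan 14, 144 sold [LIFO — newest first]: 111 @ $21.80 + 33 @ $21.60 = $3,132.60
Total COGS = $4,523.20 + $9,311.60 + $3,132.60 = $16,967.40
Ending inventory: 62 @ $21.60 = $1,339.20
Check: goods available $18,306.60 = COGS $16,967.40 + ending $1,339.20

Ending inventory = $1,339.20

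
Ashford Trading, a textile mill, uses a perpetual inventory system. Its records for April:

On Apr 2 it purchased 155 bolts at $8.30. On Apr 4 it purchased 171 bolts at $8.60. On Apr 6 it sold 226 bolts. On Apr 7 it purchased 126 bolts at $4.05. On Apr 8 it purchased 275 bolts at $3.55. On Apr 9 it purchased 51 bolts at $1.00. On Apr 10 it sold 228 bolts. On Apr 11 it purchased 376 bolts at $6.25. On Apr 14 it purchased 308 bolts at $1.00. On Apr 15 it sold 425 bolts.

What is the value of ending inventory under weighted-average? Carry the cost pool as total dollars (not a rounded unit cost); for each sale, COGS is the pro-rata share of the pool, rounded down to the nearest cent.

After Apr 2: 155 on hand, pool $1,286.50 (≈ $8.3000 each)
After Apr 4: 326 on hand, pool $2,757.10 (≈ $8.4574 each)
Apr 6, sell 226: 226/326 × $2,757.10 → $1,911.36
After Apr 7: 226 on hand, pool $1,356.04 (≈ $6.0002 each)
After Apr 8: 501 on hand, pool $2,332.29 (≈ $4.6553 each)
After Apr 9: 552 on hand, pool $2,383.29 (≈ $4.3176 each)
Apr 10, sell 228: 228/552 × $2,383.29 → $984.40
After Apr 11: 700 on hand, pool $3,748.89 (≈ $5.3556 each)
After Apr 14: 1008 on hand, pool $4,056.89 (≈ $4.0247 each)
Apr 15, sell 425: 425/1008 × $4,056.89 → $1,710.49
Total COGS = $1,911.36 + $984.40 + $1,710.49 = $4,606.25
Ending inventory (cost pool remaining) = $2,346.40
Check: goods available $6,952.65 = COGS $4,606.25 + ending $2,346.40

Ending inventory = $2,346.40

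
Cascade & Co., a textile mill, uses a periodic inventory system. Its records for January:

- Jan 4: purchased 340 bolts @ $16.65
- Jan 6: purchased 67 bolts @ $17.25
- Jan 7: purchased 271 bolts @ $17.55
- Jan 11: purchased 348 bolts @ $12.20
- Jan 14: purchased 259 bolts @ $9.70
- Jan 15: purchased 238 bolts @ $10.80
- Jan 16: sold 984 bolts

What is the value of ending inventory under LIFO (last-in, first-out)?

Jan 16, 984 sold [LIFO — newest first]: 238 @ $10.80 + 259 @ $9.70 + 348 @ $12.20 + 139 @ $17.55 = $11,767.75
Ending inventory: 340 @ $16.65 + 67 @ $17.25 + 132 @ $17.55 = $9,133.35
Check: goods available $20,901.10 = COGS $11,767.75 + ending $9,133.35

Ending inventory = $9,133.35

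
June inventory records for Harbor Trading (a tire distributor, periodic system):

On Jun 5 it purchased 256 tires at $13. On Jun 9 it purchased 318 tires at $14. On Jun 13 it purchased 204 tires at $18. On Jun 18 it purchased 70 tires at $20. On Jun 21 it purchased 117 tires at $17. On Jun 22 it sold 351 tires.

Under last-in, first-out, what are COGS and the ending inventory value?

Jun 22, 351 sold [LIFO — newest first]: 117 @ $17 + 70 @ $20 + 164 @ $18 = $6,341
Ending inventory: 256 @ $13 + 318 @ $14 + 40 @ $18 = $8,500

COGS = $6,341; ending inventory = $8,500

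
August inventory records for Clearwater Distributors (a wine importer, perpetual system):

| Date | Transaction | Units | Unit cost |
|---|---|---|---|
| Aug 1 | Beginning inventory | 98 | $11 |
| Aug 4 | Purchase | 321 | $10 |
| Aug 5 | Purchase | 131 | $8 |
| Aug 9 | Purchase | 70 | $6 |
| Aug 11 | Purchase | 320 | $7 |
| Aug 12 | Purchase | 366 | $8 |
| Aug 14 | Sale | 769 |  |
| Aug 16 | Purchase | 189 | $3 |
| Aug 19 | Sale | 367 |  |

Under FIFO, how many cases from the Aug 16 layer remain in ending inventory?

Aug 14, 769 sold [FIFO — oldest first]: 98 @ $11 + 321 @ $10 + 131 @ $8 + 70 @ $6 + 149 @ $7 = $6,799
Aug 19, 367 sold [FIFO — oldest first]: 171 @ $7 + 196 @ $8 = $2,765
Total COGS = $6,799 + $2,765 = $9,564
Ending inventory: 170 @ $8 + 189 @ $3 = $1,927
Check: goods available $11,491 = COGS $9,564 + ending $1,927

189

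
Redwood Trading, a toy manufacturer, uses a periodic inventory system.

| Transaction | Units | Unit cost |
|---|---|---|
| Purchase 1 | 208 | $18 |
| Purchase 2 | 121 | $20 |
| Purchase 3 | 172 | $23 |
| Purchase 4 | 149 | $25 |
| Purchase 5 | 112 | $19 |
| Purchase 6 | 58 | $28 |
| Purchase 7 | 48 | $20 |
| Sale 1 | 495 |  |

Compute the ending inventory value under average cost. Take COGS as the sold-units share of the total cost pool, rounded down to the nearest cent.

Ending inventory = $7,974.38

Sale 1, sell 495: 495/868 × $18,557.00 → $10,582.62
Ending inventory (cost pool remaining) = $7,974.38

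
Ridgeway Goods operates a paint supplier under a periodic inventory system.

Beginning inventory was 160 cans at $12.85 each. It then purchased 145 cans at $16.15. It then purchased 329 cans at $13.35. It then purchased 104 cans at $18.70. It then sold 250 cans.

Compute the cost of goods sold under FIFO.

Sale 1 (250) [FIFO — oldest first]: 160 @ $12.85 + 90 @ $16.15 = $3,509.50
Ending inventory: 55 @ $16.15 + 329 @ $13.35 + 104 @ $18.70 = $7,225.20
Check: goods available $10,734.70 = COGS $3,509.50 + ending $7,225.20

COGS = $3,509.50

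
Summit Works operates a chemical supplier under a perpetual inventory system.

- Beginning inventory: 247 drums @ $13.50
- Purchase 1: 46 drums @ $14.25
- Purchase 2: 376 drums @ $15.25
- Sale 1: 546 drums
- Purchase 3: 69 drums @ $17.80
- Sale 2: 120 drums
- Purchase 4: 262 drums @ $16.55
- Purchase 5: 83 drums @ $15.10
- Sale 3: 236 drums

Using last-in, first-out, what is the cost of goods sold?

COGS = $13,765.65

Sale 1 (546) [LIFO — newest first]: 376 @ $15.25 + 46 @ $14.25 + 124 @ $13.50 = $8,063.50
Sale 2 (120) [LIFO — newest first]: 69 @ $17.80 + 51 @ $13.50 = $1,916.70
Sale 3 (236) [LIFO — newest first]: 83 @ $15.10 + 153 @ $16.55 = $3,785.45
Total COGS = $8,063.50 + $1,916.70 + $3,785.45 = $13,765.65
Ending inventory: 72 @ $13.50 + 109 @ $16.55 = $2,775.95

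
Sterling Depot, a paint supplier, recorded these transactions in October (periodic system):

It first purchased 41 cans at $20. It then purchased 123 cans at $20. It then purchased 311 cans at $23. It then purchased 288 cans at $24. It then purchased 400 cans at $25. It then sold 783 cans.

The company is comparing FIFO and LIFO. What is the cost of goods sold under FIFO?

FIFO COGS: 41 @ $20 + 123 @ $20 + 311 @ $23 + 288 @ $24 + 20 @ $25 = $17,845
LIFO COGS: 400 @ $25 + 288 @ $24 + 95 @ $23 = $19,097

COGS = $17,845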